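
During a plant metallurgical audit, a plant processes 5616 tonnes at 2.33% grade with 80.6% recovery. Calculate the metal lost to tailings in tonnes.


Total metal in feed:
= 5616 * 2.33 / 100 = 130.8528 tonnes
Metal recovered:
= 130.8528 * 80.6 / 100 = 105.4673568 tonnes
Metal lost to tailings:
= 130.8528 - 105.4673568
= 25.3854 tonnes

25.3854 tonnes


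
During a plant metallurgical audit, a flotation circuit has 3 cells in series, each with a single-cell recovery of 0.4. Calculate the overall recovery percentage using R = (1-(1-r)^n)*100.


Complement of single-cell recovery:
1 - r = 1 - 0.4 = 0.6
Raise to power n:
(1 - r)^3 = 0.6^3 = 0.216
Overall recovery:
R = (1 - 0.216) * 100
= 78.4%

78.4%


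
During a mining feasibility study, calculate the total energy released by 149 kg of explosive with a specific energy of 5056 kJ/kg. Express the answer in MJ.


753.344 MJ

Energy = mass * specific_energy / 1000
= 149 * 5056 / 1000
= 753344 / 1000
= 753.344 MJ


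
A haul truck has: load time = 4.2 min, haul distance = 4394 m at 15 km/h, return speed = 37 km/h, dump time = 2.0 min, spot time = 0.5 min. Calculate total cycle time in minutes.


Convert haul speed to m/min: 15 * 1000/60 = 250 m/min
Haul time = 4394 / 250 = 17.576 min
Convert return speed to m/min: 37 * 1000/60 = 616.6666667 m/min
Return time = 4394 / 616.6666667 = 7.125405405 min
Total cycle time:
= 4.2 + 17.576 + 2.0 + 7.125405405 + 0.5
= 31.4014 min

31.4014 min


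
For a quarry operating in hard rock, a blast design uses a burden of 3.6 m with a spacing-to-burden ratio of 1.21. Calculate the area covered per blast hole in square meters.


First, find the spacing:
Spacing = burden * ratio = 3.6 * 1.21
= 4.356 m
Then, calculate the area:
Area = burden * spacing = 3.6 * 4.356
= 15.6816 m^2

15.6816 m^2


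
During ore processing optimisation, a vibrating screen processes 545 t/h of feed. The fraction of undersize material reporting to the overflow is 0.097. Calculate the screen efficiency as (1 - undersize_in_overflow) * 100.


90.3%

Screen efficiency = (1 - fraction of undersize in overflow) * 100
= (1 - 0.097) * 100
= 0.903 * 100
= 90.3%


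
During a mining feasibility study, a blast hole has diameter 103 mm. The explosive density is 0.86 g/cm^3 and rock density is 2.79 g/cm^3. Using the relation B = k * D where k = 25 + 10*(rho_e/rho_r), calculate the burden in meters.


2.8925 m

First, compute k:
rho_e / rho_r = 0.86 / 2.79 = 0.3082437276
k = 25 + 10 * 0.3082437276 = 28.08243728
Then, compute burden:
B = k * D / 1000 = 28.08243728 * 103 / 1000
= 2892.491039 / 1000
= 2.8925 m


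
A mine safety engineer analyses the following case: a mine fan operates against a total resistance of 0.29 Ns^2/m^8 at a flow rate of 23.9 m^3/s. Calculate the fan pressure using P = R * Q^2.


Compute Q^2:
Q^2 = 23.9^2 = 571.21
Compute pressure:
P = R * Q^2 = 0.29 * 571.21
= 165.6509 Pa

165.6509 Pa


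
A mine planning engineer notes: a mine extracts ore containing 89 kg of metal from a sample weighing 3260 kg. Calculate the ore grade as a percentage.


2.7301%

Ore grade = (metal mass / ore mass) * 100
= (89 / 3260) * 100
= 0.0273006135 * 100
= 2.7301%


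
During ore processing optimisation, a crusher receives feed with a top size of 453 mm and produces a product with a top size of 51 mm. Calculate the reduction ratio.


8.8824

Reduction ratio = feed size / product size
= 453 / 51
= 8.8824


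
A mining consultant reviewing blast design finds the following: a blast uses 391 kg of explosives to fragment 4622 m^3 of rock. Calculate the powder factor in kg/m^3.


Powder factor = explosive mass / rock volume
= 391 / 4622
= 0.0846 kg/m^3

0.0846 kg/m^3


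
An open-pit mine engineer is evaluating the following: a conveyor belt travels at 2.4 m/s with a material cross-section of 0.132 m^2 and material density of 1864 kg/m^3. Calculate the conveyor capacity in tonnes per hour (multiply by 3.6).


2125.8547 t/h

Volumetric flow = speed * area
= 2.4 * 0.132 = 0.3168 m^3/s
Mass flow = volumetric * density
= 0.3168 * 1864 = 590.5152 kg/s
Convert to t/h: multiply by 3.6
Capacity = 590.5152 * 3.6
= 2125.8547 t/h


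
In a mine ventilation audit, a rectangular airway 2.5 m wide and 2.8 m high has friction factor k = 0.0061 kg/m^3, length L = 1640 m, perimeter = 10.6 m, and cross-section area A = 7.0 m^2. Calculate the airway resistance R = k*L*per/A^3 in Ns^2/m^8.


0.3092 Ns^2/m^8

Compute the numerator:
k * L * per = 0.0061 * 1640 * 10.6
= 106.0424
Compute the denominator:
A^3 = 7.0^3 = 343
Resistance:
R = 106.0424 / 343
= 0.3092 Ns^2/m^8


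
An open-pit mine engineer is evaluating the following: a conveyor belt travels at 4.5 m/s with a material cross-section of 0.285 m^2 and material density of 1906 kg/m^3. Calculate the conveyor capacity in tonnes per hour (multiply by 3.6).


8800.002 t/h

Volumetric flow = speed * area
= 4.5 * 0.285 = 1.2825 m^3/s
Mass flow = volumetric * density
= 1.2825 * 1906 = 2444.445 kg/s
Convert to t/h: multiply by 3.6
Capacity = 2444.445 * 3.6
= 8800.002 t/h


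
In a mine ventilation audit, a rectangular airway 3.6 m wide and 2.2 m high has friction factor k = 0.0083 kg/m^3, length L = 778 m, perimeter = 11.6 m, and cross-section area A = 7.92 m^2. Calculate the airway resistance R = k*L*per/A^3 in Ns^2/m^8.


0.1508 Ns^2/m^8

Compute the numerator:
k * L * per = 0.0083 * 778 * 11.6
= 74.90584
Compute the denominator:
A^3 = 7.92^3 = 496.793088
Resistance:
R = 74.90584 / 496.793088
= 0.1508 Ns^2/m^8


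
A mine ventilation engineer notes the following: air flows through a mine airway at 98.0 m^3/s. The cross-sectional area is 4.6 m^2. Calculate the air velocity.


21.3043 m/s

Velocity = flow rate / cross-sectional area
= 98.0 / 4.6
= 21.3043 m/s


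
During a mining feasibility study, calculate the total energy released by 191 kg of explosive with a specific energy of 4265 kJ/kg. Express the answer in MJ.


814.615 MJ

Energy = mass * specific_energy / 1000
= 191 * 4265 / 1000
= 814615 / 1000
= 814.615 MJ


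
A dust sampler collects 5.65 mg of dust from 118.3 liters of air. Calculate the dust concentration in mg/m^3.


47.7599 mg/m^3

Convert liters to m^3: 1 m^3 = 1000 L
Concentration = mass / volume * 1000
= 5.65 / 118.3 * 1000
= 0.04775993238 * 1000
= 47.7599 mg/m^3


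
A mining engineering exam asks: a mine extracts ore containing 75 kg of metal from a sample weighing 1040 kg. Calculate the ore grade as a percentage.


Ore grade = (metal mass / ore mass) * 100
= (75 / 1040) * 100
= 0.07211538462 * 100
= 7.2115%

7.2115%


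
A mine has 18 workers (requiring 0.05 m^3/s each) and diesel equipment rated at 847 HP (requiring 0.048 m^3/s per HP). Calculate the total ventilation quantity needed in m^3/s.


Airflow for workers:
Q_people = 18 * 0.05 = 0.9 m^3/s
Airflow for diesel equipment:
Q_diesel = 847 * 0.048 = 40.656 m^3/s
Total ventilation:
Q_total = 0.9 + 40.656
= 41.556 m^3/s

41.556 m^3/s


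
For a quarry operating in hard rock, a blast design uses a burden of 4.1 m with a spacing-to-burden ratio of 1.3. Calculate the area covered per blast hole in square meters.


First, find the spacing:
Spacing = burden * ratio = 4.1 * 1.3
= 5.33 m
Then, calculate the area:
Area = burden * spacing = 4.1 * 5.33
= 21.853 m^2

21.853 m^2


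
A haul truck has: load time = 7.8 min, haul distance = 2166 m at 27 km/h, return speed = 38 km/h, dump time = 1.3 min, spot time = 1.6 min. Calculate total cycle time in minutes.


18.9333 min

Convert haul speed to m/min: 27 * 1000/60 = 450 m/min
Haul time = 2166 / 450 = 4.813333333 min
Convert return speed to m/min: 38 * 1000/60 = 633.3333333 m/min
Return time = 2166 / 633.3333333 = 3.42 min
Total cycle time:
= 7.8 + 4.813333333 + 1.3 + 3.42 + 1.6
= 18.9333 min


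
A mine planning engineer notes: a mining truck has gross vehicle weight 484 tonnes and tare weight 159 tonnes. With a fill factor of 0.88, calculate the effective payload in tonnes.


286.0 tonnes

Maximum payload = gross - tare
= 484 - 159 = 325 tonnes
Effective payload = max payload * fill factor
= 325 * 0.88
= 286.0 tonnes


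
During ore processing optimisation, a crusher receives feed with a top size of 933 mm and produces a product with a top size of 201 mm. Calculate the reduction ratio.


Reduction ratio = feed size / product size
= 933 / 201
= 4.6418

4.6418


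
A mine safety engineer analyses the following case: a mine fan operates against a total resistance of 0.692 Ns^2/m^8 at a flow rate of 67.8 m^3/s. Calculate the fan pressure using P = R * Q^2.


3181.0133 Pa

Compute Q^2:
Q^2 = 67.8^2 = 4596.84
Compute pressure:
P = R * Q^2 = 0.692 * 4596.84
= 3181.0133 Pa


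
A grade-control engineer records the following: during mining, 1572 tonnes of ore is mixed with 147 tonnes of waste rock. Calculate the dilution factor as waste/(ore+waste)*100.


8.5515%

Total material = ore + waste
= 1572 + 147 = 1719 tonnes
Dilution = waste / total * 100
= 147 / 1719 * 100
= 0.08551483421 * 100
= 8.5515%


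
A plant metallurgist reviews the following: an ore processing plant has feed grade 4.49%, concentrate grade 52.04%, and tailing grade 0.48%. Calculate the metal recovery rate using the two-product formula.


Using the two-product formula:
R = 100 * c * (f - t) / (f * (c - t))
Numerator = 100 * 52.04 * (4.49 - 0.48)
= 100 * 52.04 * 4.01
= 20868.04
Denominator = 4.49 * (52.04 - 0.48)
= 4.49 * 51.56
= 231.5044
R = 20868.04 / 231.5044
= 90.141%

90.141%


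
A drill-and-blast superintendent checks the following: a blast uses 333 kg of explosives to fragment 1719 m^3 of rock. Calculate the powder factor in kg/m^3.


0.1937 kg/m^3

Powder factor = explosive mass / rock volume
= 333 / 1719
= 0.1937 kg/m^3


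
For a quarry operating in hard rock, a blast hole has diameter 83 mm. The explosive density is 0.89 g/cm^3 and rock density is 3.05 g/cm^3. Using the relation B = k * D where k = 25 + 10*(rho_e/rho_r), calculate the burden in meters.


2.3172 m

First, compute k:
rho_e / rho_r = 0.89 / 3.05 = 0.2918032787
k = 25 + 10 * 0.2918032787 = 27.91803279
Then, compute burden:
B = k * D / 1000 = 27.91803279 * 83 / 1000
= 2317.196721 / 1000
= 2.3172 m


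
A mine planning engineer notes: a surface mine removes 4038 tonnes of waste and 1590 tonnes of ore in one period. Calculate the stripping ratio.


Stripping ratio = waste tonnage / ore tonnage
= 4038 / 1590
= 2.5396

2.5396


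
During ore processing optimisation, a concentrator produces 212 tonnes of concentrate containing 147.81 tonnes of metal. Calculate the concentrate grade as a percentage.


Grade = (metal in concentrate / concentrate mass) * 100
= (147.81 / 212) * 100
= 0.6972169811 * 100
= 69.7217%

69.7217%


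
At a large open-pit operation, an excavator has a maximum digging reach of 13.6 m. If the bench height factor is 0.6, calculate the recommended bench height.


Bench height = reach * factor
= 13.6 * 0.6
= 8.16 m

8.16 m


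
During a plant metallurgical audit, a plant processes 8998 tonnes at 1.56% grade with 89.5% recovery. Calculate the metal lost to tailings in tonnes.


Total metal in feed:
= 8998 * 1.56 / 100 = 140.3688 tonnes
Metal recovered:
= 140.3688 * 89.5 / 100 = 125.630076 tonnes
Metal lost to tailings:
= 140.3688 - 125.630076
= 14.7387 tonnes

14.7387 tonnes


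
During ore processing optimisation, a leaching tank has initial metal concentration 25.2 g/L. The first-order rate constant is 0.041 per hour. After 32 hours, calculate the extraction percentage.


Compute the exponent:
-k * t = -0.041 * 32 = -1.312
Remaining concentration:
C = 25.2 * exp(-1.312)
= 25.2 * 0.2692809556
= 6.78588008 g/L
Extracted = 25.2 - 6.78588008 = 18.41411992 g/L
Extraction % = 18.41411992 / 25.2 * 100
= 73.0719%

73.0719%


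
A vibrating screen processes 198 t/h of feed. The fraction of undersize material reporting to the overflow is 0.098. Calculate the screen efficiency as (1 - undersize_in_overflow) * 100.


Screen efficiency = (1 - fraction of undersize in overflow) * 100
= (1 - 0.098) * 100
= 0.902 * 100
= 90.2%

90.2%


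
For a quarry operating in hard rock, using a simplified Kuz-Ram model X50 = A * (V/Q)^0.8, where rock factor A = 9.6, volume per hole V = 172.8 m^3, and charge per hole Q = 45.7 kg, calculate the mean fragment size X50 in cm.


27.821 cm

Compute V/Q:
V/Q = 172.8 / 45.7 = 3.781181619
Raise to the power 0.8:
(V/Q)^0.8 = 3.781181619^0.8 = 2.898024352
Multiply by A:
X50 = 9.6 * 2.898024352
= 27.821 cm


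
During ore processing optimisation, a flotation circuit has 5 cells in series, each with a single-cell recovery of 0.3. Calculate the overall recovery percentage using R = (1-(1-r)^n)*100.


Complement of single-cell recovery:
1 - r = 1 - 0.3 = 0.7
Raise to power n:
(1 - r)^5 = 0.7^5 = 0.16807
Overall recovery:
R = (1 - 0.16807) * 100
= 83.193%

83.193%


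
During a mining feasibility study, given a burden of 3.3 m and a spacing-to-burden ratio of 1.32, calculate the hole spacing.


4.356 m

Spacing = burden * ratio
= 3.3 * 1.32
= 4.356 m


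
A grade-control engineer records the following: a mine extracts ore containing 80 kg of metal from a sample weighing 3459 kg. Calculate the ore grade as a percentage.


2.3128%

Ore grade = (metal mass / ore mass) * 100
= (80 / 3459) * 100
= 0.0231280717 * 100
= 2.3128%


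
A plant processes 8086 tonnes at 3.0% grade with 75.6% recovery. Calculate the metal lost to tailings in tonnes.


59.1895 tonnes

Total metal in feed:
= 8086 * 3.0 / 100 = 242.58 tonnes
Metal recovered:
= 242.58 * 75.6 / 100 = 183.39048 tonnes
Metal lost to tailings:
= 242.58 - 183.39048
= 59.1895 tonnes


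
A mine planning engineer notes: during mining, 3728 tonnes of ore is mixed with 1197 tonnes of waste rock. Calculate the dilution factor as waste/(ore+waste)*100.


Total material = ore + waste
= 3728 + 1197 = 4925 tonnes
Dilution = waste / total * 100
= 1197 / 4925 * 100
= 0.2430456853 * 100
= 24.3046%

24.3046%


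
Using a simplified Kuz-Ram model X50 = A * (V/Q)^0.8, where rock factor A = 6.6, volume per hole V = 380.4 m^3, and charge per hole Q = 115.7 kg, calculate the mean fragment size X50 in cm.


Compute V/Q:
V/Q = 380.4 / 115.7 = 3.28781331
Raise to the power 0.8:
(V/Q)^0.8 = 3.28781331^0.8 = 2.59134788
Multiply by A:
X50 = 6.6 * 2.59134788
= 17.1029 cm

17.1029 cm


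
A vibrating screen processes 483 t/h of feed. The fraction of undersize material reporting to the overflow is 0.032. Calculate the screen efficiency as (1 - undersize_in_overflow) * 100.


Screen efficiency = (1 - fraction of undersize in overflow) * 100
= (1 - 0.032) * 100
= 0.968 * 100
= 96.8%

96.8%


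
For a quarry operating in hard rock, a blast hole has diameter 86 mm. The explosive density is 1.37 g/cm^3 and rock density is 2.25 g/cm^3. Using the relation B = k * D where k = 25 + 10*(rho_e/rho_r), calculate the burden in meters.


First, compute k:
rho_e / rho_r = 1.37 / 2.25 = 0.6088888889
k = 25 + 10 * 0.6088888889 = 31.08888889
Then, compute burden:
B = k * D / 1000 = 31.08888889 * 86 / 1000
= 2673.644444 / 1000
= 2.6736 m

2.6736 m


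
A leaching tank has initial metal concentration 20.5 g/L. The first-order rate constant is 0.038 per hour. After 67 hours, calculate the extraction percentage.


92.1605%

Compute the exponent:
-k * t = -0.038 * 67 = -2.546
Remaining concentration:
C = 20.5 * exp(-2.546)
= 20.5 * 0.07839461815
= 1.607089672 g/L
Extracted = 20.5 - 1.607089672 = 18.89291033 g/L
Extraction % = 18.89291033 / 20.5 * 100
= 92.1605%


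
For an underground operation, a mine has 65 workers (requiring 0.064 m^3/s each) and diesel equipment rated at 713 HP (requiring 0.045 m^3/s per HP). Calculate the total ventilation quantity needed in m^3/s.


Airflow for workers:
Q_people = 65 * 0.064 = 4.16 m^3/s
Airflow for diesel equipment:
Q_diesel = 713 * 0.045 = 32.085 m^3/s
Total ventilation:
Q_total = 4.16 + 32.085
= 36.245 m^3/s

36.245 m^3/s


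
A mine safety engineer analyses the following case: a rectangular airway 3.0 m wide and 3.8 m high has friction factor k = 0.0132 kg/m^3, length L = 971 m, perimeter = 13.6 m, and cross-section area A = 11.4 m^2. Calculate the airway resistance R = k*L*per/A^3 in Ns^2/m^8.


Compute the numerator:
k * L * per = 0.0132 * 971 * 13.6
= 174.31392
Compute the denominator:
A^3 = 11.4^3 = 1481.544
Resistance:
R = 174.31392 / 1481.544
= 0.1177 Ns^2/m^8

0.1177 Ns^2/m^8


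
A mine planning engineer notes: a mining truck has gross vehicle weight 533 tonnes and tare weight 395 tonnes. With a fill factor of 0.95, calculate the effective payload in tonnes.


131.1 tonnes

Maximum payload = gross - tare
= 533 - 395 = 138 tonnes
Effective payload = max payload * fill factor
= 138 * 0.95
= 131.1 tonnes


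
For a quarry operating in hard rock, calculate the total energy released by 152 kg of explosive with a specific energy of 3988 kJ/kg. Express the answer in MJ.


606.176 MJ

Energy = mass * specific_energy / 1000
= 152 * 3988 / 1000
= 606176 / 1000
= 606.176 MJ


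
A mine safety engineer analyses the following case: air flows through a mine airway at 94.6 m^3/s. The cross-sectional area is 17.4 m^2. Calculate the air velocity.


Velocity = flow rate / cross-sectional area
= 94.6 / 17.4
= 5.4368 m/s

5.4368 m/s


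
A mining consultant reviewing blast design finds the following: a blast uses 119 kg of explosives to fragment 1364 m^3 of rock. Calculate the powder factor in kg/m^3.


0.0872 kg/m^3

Powder factor = explosive mass / rock volume
= 119 / 1364
= 0.0872 kg/m^3


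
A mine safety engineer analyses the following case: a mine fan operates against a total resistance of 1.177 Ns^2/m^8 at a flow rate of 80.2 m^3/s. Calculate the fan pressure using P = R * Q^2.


Compute Q^2:
Q^2 = 80.2^2 = 6432.04
Compute pressure:
P = R * Q^2 = 1.177 * 6432.04
= 7570.5111 Pa

7570.5111 Pa


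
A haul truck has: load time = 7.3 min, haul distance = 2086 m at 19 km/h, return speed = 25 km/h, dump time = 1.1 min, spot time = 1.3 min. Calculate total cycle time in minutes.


Convert haul speed to m/min: 19 * 1000/60 = 316.6666667 m/min
Haul time = 2086 / 316.6666667 = 6.587368421 min
Convert return speed to m/min: 25 * 1000/60 = 416.6666667 m/min
Return time = 2086 / 416.6666667 = 5.0064 min
Total cycle time:
= 7.3 + 6.587368421 + 1.1 + 5.0064 + 1.3
= 21.2938 min

21.2938 min


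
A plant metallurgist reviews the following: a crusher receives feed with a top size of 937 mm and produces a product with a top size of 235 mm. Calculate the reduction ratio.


3.9872

Reduction ratio = feed size / product size
= 937 / 235
= 3.9872


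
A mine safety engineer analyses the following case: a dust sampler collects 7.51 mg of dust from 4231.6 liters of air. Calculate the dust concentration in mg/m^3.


1.7747 mg/m^3

Convert liters to m^3: 1 m^3 = 1000 L
Concentration = mass / volume * 1000
= 7.51 / 4231.6 * 1000
= 0.001774742414 * 1000
= 1.7747 mg/m^3


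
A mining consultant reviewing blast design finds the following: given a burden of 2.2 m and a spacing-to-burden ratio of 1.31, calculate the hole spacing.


Spacing = burden * ratio
= 2.2 * 1.31
= 2.882 m

2.882 m


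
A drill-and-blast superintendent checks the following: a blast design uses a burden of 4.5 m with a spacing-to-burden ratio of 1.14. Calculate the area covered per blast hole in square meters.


23.085 m^2

First, find the spacing:
Spacing = burden * ratio = 4.5 * 1.14
= 5.13 m
Then, calculate the area:
Area = burden * spacing = 4.5 * 5.13
= 23.085 m^2


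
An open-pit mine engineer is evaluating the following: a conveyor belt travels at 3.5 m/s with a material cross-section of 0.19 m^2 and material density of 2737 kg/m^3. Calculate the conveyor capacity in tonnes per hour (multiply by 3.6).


6552.378 t/h

Volumetric flow = speed * area
= 3.5 * 0.19 = 0.665 m^3/s
Mass flow = volumetric * density
= 0.665 * 2737 = 1820.105 kg/s
Convert to t/h: multiply by 3.6
Capacity = 1820.105 * 3.6
= 6552.378 t/h


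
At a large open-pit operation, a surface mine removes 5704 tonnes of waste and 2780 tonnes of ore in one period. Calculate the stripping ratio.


2.0518

Stripping ratio = waste tonnage / ore tonnage
= 5704 / 2780
= 2.0518


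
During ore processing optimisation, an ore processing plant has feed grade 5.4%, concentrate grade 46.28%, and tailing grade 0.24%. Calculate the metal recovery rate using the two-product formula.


96.0537%

Using the two-product formula:
R = 100 * c * (f - t) / (f * (c - t))
Numerator = 100 * 46.28 * (5.4 - 0.24)
= 100 * 46.28 * 5.16
= 23880.48
Denominator = 5.4 * (46.28 - 0.24)
= 5.4 * 46.04
= 248.616
R = 23880.48 / 248.616
= 96.0537%


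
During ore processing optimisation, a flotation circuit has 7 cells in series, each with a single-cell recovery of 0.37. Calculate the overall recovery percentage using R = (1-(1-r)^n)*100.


96.061%

Complement of single-cell recovery:
1 - r = 1 - 0.37 = 0.63
Raise to power n:
(1 - r)^7 = 0.63^7 = 0.03938980639
Overall recovery:
R = (1 - 0.03938980639) * 100
= 96.061%


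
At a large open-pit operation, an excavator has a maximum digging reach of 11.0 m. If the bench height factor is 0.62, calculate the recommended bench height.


6.82 m

Bench height = reach * factor
= 11.0 * 0.62
= 6.82 m


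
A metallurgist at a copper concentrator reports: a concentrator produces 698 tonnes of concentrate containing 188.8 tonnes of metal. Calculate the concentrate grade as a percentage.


Grade = (metal in concentrate / concentrate mass) * 100
= (188.8 / 698) * 100
= 0.270487106 * 100
= 27.0487%

27.0487%


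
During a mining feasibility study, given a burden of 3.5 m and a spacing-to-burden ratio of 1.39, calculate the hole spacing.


Spacing = burden * ratio
= 3.5 * 1.39
= 4.865 m

4.865 m


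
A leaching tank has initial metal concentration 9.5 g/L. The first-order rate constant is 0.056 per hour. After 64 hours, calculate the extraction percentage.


97.2236%

Compute the exponent:
-k * t = -0.056 * 64 = -3.584
Remaining concentration:
C = 9.5 * exp(-3.584)
= 9.5 * 0.02776441817
= 0.2637619726 g/L
Extracted = 9.5 - 0.2637619726 = 9.236238027 g/L
Extraction % = 9.236238027 / 9.5 * 100
= 97.2236%


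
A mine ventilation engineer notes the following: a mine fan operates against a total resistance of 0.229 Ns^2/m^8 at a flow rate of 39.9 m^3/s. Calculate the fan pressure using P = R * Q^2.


364.5703 Pa

Compute Q^2:
Q^2 = 39.9^2 = 1592.01
Compute pressure:
P = R * Q^2 = 0.229 * 1592.01
= 364.5703 Pa


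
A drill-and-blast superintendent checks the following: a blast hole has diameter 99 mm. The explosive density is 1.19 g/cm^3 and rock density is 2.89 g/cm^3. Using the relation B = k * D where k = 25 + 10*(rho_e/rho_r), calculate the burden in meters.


First, compute k:
rho_e / rho_r = 1.19 / 2.89 = 0.4117647059
k = 25 + 10 * 0.4117647059 = 29.11764706
Then, compute burden:
B = k * D / 1000 = 29.11764706 * 99 / 1000
= 2882.647059 / 1000
= 2.8826 m

2.8826 m


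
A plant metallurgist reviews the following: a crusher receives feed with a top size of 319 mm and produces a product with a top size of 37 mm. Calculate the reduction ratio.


Reduction ratio = feed size / product size
= 319 / 37
= 8.6216

8.6216


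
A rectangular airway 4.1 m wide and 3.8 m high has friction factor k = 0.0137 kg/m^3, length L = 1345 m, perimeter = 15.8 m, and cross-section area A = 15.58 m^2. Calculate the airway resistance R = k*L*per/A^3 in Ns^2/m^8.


0.077 Ns^2/m^8

Compute the numerator:
k * L * per = 0.0137 * 1345 * 15.8
= 291.1387
Compute the denominator:
A^3 = 15.58^3 = 3781.833112
Resistance:
R = 291.1387 / 3781.833112
= 0.077 Ns^2/m^8


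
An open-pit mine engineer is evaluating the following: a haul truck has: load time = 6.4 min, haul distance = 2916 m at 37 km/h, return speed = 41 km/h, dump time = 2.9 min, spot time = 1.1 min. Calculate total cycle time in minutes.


19.396 min

Convert haul speed to m/min: 37 * 1000/60 = 616.6666667 m/min
Haul time = 2916 / 616.6666667 = 4.728648649 min
Convert return speed to m/min: 41 * 1000/60 = 683.3333333 m/min
Return time = 2916 / 683.3333333 = 4.267317073 min
Total cycle time:
= 6.4 + 4.728648649 + 2.9 + 4.267317073 + 1.1
= 19.396 min


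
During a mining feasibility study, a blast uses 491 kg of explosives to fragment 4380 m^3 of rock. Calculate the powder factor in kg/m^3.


Powder factor = explosive mass / rock volume
= 491 / 4380
= 0.1121 kg/m^3

0.1121 kg/m^3


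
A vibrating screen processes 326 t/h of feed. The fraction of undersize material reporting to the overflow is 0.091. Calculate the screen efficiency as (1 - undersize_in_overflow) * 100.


90.9%

Screen efficiency = (1 - fraction of undersize in overflow) * 100
= (1 - 0.091) * 100
= 0.909 * 100
= 90.9%


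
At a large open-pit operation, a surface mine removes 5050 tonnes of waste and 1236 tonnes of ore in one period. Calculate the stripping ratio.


Stripping ratio = waste tonnage / ore tonnage
= 5050 / 1236
= 4.0858

4.0858


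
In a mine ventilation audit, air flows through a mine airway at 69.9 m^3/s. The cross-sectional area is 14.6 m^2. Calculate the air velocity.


4.7877 m/s

Velocity = flow rate / cross-sectional area
= 69.9 / 14.6
= 4.7877 m/s


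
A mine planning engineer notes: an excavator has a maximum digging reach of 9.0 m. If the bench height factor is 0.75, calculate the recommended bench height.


6.75 m

Bench height = reach * factor
= 9.0 * 0.75
= 6.75 m


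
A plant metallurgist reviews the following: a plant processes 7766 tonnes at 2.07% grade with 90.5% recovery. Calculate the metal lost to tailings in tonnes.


15.2718 tonnes

Total metal in feed:
= 7766 * 2.07 / 100 = 160.7562 tonnes
Metal recovered:
= 160.7562 * 90.5 / 100 = 145.484361 tonnes
Metal lost to tailings:
= 160.7562 - 145.484361
= 15.2718 tonnes


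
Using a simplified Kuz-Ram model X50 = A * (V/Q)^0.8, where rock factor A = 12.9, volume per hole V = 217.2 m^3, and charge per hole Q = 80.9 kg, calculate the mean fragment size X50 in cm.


Compute V/Q:
V/Q = 217.2 / 80.9 = 2.684796044
Raise to the power 0.8:
(V/Q)^0.8 = 2.684796044^0.8 = 2.203581103
Multiply by A:
X50 = 12.9 * 2.203581103
= 28.4262 cm

28.4262 cm


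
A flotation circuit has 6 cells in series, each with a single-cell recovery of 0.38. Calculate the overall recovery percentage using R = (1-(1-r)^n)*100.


Complement of single-cell recovery:
1 - r = 1 - 0.38 = 0.62
Raise to power n:
(1 - r)^6 = 0.62^6 = 0.05680023558
Overall recovery:
R = (1 - 0.05680023558) * 100
= 94.32%

94.32%


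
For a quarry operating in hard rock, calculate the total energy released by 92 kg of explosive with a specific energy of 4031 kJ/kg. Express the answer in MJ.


370.852 MJ

Energy = mass * specific_energy / 1000
= 92 * 4031 / 1000
= 370852 / 1000
= 370.852 MJ


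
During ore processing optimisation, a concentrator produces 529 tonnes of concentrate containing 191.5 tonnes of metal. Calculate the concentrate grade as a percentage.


Grade = (metal in concentrate / concentrate mass) * 100
= (191.5 / 529) * 100
= 0.3620037807 * 100
= 36.2004%

36.2004%


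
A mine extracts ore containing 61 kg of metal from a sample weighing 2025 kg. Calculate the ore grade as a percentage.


3.0123%

Ore grade = (metal mass / ore mass) * 100
= (61 / 2025) * 100
= 0.03012345679 * 100
= 3.0123%


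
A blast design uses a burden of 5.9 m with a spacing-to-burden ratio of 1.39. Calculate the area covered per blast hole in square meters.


48.3859 m^2

First, find the spacing:
Spacing = burden * ratio = 5.9 * 1.39
= 8.201 m
Then, calculate the area:
Area = burden * spacing = 5.9 * 8.201
= 48.3859 m^2


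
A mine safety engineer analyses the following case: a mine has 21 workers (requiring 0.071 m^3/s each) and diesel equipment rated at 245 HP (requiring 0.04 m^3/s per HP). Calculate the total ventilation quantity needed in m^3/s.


Airflow for workers:
Q_people = 21 * 0.071 = 1.491 m^3/s
Airflow for diesel equipment:
Q_diesel = 245 * 0.04 = 9.8 m^3/s
Total ventilation:
Q_total = 1.491 + 9.8
= 11.291 m^3/s

11.291 m^3/s


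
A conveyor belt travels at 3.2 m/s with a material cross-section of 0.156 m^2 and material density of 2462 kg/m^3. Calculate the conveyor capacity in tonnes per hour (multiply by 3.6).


4424.5094 t/h

Volumetric flow = speed * area
= 3.2 * 0.156 = 0.4992 m^3/s
Mass flow = volumetric * density
= 0.4992 * 2462 = 1229.0304 kg/s
Convert to t/h: multiply by 3.6
Capacity = 1229.0304 * 3.6
= 4424.5094 t/h


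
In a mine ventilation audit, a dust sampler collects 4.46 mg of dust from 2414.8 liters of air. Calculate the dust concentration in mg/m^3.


1.8469 mg/m^3

Convert liters to m^3: 1 m^3 = 1000 L
Concentration = mass / volume * 1000
= 4.46 / 2414.8 * 1000
= 0.001846943846 * 1000
= 1.8469 mg/m^3


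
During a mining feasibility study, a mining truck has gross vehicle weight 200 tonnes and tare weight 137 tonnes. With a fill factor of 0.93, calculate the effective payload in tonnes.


58.59 tonnes

Maximum payload = gross - tare
= 200 - 137 = 63 tonnes
Effective payload = max payload * fill factor
= 63 * 0.93
= 58.59 tonnes


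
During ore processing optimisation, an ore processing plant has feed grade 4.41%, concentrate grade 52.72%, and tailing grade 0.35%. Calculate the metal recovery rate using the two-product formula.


Using the two-product formula:
R = 100 * c * (f - t) / (f * (c - t))
Numerator = 100 * 52.72 * (4.41 - 0.35)
= 100 * 52.72 * 4.06
= 21404.32
Denominator = 4.41 * (52.72 - 0.35)
= 4.41 * 52.37
= 230.9517
R = 21404.32 / 230.9517
= 92.6788%

92.6788%


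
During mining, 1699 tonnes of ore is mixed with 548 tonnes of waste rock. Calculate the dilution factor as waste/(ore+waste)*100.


24.3881%

Total material = ore + waste
= 1699 + 548 = 2247 tonnes
Dilution = waste / total * 100
= 548 / 2247 * 100
= 0.2438807299 * 100
= 24.3881%


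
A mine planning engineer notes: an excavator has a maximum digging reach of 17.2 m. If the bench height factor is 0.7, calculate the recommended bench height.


12.04 m

Bench height = reach * factor
= 17.2 * 0.7
= 12.04 m


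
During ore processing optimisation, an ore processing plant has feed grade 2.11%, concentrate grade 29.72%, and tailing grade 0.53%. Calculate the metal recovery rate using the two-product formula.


Using the two-product formula:
R = 100 * c * (f - t) / (f * (c - t))
Numerator = 100 * 29.72 * (2.11 - 0.53)
= 100 * 29.72 * 1.58
= 4695.76
Denominator = 2.11 * (29.72 - 0.53)
= 2.11 * 29.19
= 61.5909
R = 4695.76 / 61.5909
= 76.2411%

76.2411%


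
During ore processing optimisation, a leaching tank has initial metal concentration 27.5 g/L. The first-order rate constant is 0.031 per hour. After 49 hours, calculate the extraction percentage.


Compute the exponent:
-k * t = -0.031 * 49 = -1.519
Remaining concentration:
C = 27.5 * exp(-1.519)
= 27.5 * 0.2189307082
= 6.020594476 g/L
Extracted = 27.5 - 6.020594476 = 21.47940552 g/L
Extraction % = 21.47940552 / 27.5 * 100
= 78.1069%

78.1069%


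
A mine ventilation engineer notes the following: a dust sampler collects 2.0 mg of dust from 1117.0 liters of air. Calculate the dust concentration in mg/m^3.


1.7905 mg/m^3

Convert liters to m^3: 1 m^3 = 1000 L
Concentration = mass / volume * 1000
= 2.0 / 1117.0 * 1000
= 0.001790510295 * 1000
= 1.7905 mg/m^3


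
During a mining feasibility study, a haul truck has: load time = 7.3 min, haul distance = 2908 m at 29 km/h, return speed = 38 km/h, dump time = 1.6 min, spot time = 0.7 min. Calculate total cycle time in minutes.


20.2081 min

Convert haul speed to m/min: 29 * 1000/60 = 483.3333333 m/min
Haul time = 2908 / 483.3333333 = 6.016551724 min
Convert return speed to m/min: 38 * 1000/60 = 633.3333333 m/min
Return time = 2908 / 633.3333333 = 4.591578947 min
Total cycle time:
= 7.3 + 6.016551724 + 1.6 + 4.591578947 + 0.7
= 20.2081 min


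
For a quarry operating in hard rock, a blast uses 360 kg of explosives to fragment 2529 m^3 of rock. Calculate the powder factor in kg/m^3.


Powder factor = explosive mass / rock volume
= 360 / 2529
= 0.1423 kg/m^3

0.1423 kg/m^3


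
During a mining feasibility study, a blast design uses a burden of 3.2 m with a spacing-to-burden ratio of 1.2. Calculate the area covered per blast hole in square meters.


12.288 m^2

First, find the spacing:
Spacing = burden * ratio = 3.2 * 1.2
= 3.84 m
Then, calculate the area:
Area = burden * spacing = 3.2 * 3.84
= 12.288 m^2


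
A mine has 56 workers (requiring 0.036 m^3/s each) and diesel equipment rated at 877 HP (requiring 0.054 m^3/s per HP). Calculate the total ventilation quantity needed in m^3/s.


Airflow for workers:
Q_people = 56 * 0.036 = 2.016 m^3/s
Airflow for diesel equipment:
Q_diesel = 877 * 0.054 = 47.358 m^3/s
Total ventilation:
Q_total = 2.016 + 47.358
= 49.374 m^3/s

49.374 m^3/s


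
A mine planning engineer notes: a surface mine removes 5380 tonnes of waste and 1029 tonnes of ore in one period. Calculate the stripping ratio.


Stripping ratio = waste tonnage / ore tonnage
= 5380 / 1029
= 5.2284

5.2284


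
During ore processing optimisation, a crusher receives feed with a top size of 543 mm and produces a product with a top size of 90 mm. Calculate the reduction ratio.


6.0333

Reduction ratio = feed size / product size
= 543 / 90
= 6.0333


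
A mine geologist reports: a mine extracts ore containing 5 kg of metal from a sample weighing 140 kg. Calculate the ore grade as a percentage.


Ore grade = (metal mass / ore mass) * 100
= (5 / 140) * 100
= 0.03571428571 * 100
= 3.5714%

3.5714%


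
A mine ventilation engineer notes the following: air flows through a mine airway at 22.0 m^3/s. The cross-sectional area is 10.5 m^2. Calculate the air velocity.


2.0952 m/s

Velocity = flow rate / cross-sectional area
= 22.0 / 10.5
= 2.0952 m/s


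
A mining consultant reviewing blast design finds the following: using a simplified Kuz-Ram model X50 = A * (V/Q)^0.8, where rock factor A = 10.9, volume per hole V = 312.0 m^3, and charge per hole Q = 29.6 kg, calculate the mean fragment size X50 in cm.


71.7326 cm

Compute V/Q:
V/Q = 312.0 / 29.6 = 10.54054054
Raise to the power 0.8:
(V/Q)^0.8 = 10.54054054^0.8 = 6.580975991
Multiply by A:
X50 = 10.9 * 6.580975991
= 71.7326 cm


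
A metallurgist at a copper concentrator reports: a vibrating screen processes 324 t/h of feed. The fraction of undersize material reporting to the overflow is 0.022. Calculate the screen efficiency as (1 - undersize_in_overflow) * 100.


97.8%

Screen efficiency = (1 - fraction of undersize in overflow) * 100
= (1 - 0.022) * 100
= 0.978 * 100
= 97.8%


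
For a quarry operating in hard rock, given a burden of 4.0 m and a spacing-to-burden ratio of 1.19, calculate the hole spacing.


Spacing = burden * ratio
= 4.0 * 1.19
= 4.76 m

4.76 m


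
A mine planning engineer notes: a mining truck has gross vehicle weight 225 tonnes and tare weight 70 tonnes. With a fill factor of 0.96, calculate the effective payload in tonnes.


Maximum payload = gross - tare
= 225 - 70 = 155 tonnes
Effective payload = max payload * fill factor
= 155 * 0.96
= 148.8 tonnes

148.8 tonnes


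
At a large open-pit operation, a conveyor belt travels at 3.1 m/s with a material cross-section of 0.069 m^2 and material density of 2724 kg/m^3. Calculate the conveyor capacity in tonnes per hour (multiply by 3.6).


2097.589 t/h

Volumetric flow = speed * area
= 3.1 * 0.069 = 0.2139 m^3/s
Mass flow = volumetric * density
= 0.2139 * 2724 = 582.6636 kg/s
Convert to t/h: multiply by 3.6
Capacity = 582.6636 * 3.6
= 2097.589 t/h


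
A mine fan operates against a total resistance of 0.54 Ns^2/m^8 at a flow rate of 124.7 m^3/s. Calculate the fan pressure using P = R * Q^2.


Compute Q^2:
Q^2 = 124.7^2 = 15550.09
Compute pressure:
P = R * Q^2 = 0.54 * 15550.09
= 8397.0486 Pa

8397.0486 Pa


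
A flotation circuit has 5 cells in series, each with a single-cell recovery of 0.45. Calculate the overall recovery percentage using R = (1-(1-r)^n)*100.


Complement of single-cell recovery:
1 - r = 1 - 0.45 = 0.55
Raise to power n:
(1 - r)^5 = 0.55^5 = 0.0503284375
Overall recovery:
R = (1 - 0.0503284375) * 100
= 94.9672%

94.9672%


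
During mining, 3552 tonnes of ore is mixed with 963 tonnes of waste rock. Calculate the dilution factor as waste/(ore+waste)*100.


21.3289%

Total material = ore + waste
= 3552 + 963 = 4515 tonnes
Dilution = waste / total * 100
= 963 / 4515 * 100
= 0.2132890365 * 100
= 21.3289%


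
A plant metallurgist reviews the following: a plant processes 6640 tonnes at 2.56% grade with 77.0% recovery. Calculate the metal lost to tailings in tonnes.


39.0963 tonnes

Total metal in feed:
= 6640 * 2.56 / 100 = 169.984 tonnes
Metal recovered:
= 169.984 * 77.0 / 100 = 130.88768 tonnes
Metal lost to tailings:
= 169.984 - 130.88768
= 39.0963 tonnes


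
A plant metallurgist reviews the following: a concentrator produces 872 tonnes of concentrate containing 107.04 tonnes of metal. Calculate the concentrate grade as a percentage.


12.2752%

Grade = (metal in concentrate / concentrate mass) * 100
= (107.04 / 872) * 100
= 0.1227522936 * 100
= 12.2752%


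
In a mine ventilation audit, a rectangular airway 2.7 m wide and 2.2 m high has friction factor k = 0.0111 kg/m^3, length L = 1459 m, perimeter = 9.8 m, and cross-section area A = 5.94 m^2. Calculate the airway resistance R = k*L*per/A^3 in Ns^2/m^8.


0.7573 Ns^2/m^8

Compute the numerator:
k * L * per = 0.0111 * 1459 * 9.8
= 158.71002
Compute the denominator:
A^3 = 5.94^3 = 209.584584
Resistance:
R = 158.71002 / 209.584584
= 0.7573 Ns^2/m^8


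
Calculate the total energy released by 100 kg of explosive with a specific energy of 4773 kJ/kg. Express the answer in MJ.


Energy = mass * specific_energy / 1000
= 100 * 4773 / 1000
= 477300 / 1000
= 477.3 MJ

477.3 MJ


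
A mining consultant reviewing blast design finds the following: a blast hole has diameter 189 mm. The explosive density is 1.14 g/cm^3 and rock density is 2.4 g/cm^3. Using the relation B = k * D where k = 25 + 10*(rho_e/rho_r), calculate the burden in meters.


First, compute k:
rho_e / rho_r = 1.14 / 2.4 = 0.475
k = 25 + 10 * 0.475 = 29.75
Then, compute burden:
B = k * D / 1000 = 29.75 * 189 / 1000
= 5622.75 / 1000
= 5.6228 m

5.6228 m


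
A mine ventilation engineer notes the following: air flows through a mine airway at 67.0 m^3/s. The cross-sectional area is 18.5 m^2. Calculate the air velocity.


3.6216 m/s

Velocity = flow rate / cross-sectional area
= 67.0 / 18.5
= 3.6216 m/s


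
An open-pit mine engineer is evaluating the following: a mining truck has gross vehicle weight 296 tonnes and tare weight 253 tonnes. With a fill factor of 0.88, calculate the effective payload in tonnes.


Maximum payload = gross - tare
= 296 - 253 = 43 tonnes
Effective payload = max payload * fill factor
= 43 * 0.88
= 37.84 tonnes

37.84 tonnes


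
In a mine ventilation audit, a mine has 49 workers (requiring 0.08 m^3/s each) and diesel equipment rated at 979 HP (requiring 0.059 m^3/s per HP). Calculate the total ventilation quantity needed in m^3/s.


61.681 m^3/s

Airflow for workers:
Q_people = 49 * 0.08 = 3.92 m^3/s
Airflow for diesel equipment:
Q_diesel = 979 * 0.059 = 57.761 m^3/s
Total ventilation:
Q_total = 3.92 + 57.761
= 61.681 m^3/s


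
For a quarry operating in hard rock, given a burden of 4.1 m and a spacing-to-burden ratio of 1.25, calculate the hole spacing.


Spacing = burden * ratio
= 4.1 * 1.25
= 5.125 m

5.125 m


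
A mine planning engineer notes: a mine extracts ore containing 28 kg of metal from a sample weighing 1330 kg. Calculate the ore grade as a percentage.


Ore grade = (metal mass / ore mass) * 100
= (28 / 1330) * 100
= 0.02105263158 * 100
= 2.1053%

2.1053%
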